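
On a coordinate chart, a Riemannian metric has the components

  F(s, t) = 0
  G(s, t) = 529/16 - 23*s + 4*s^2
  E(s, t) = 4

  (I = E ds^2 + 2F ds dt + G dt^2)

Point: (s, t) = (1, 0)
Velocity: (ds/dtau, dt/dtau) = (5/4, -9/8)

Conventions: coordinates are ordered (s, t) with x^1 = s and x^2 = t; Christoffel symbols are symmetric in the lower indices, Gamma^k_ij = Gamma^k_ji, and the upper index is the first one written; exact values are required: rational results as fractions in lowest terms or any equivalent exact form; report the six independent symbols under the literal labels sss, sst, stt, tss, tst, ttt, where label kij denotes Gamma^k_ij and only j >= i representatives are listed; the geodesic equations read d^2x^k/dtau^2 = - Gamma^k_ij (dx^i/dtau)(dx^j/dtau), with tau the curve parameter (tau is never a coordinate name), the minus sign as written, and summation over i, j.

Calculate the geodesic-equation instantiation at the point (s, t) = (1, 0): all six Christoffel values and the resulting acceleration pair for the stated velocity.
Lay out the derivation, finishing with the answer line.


E = 4, F = 0, G = 225/16 at the point
E_s = 0, E_t = 0, F_s = 0, F_t = 0, G_s = -15, G_t = 0
EG - F^2 = 225/4;  g^inv = (4/225) * [[225/16, 0], [0, 4]]
first-kind symbols [ij,l] = (1/2)(d_i g_jl + d_j g_il - d_l g_ij): [ss,s] = E_s/2 = 0, [ss,t] = F_s - E_t/2 = 0, [st,s] = E_t/2 = 0, [st,t] = G_s/2 = -15/2, [tt,s] = F_t - G_s/2 = 15/2, [tt,t] = G_t/2 = 0
Gamma^s_ij = (G*[ij,s] - F*[ij,t])/(EG - F^2), Gamma^t_ij = (E*[ij,t] - F*[ij,s])/(EG - F^2)
Gamma_sss = 0, Gamma_sst = 0, Gamma_stt = 15/8, Gamma_tss = 0, Gamma_tst = -8/15, Gamma_ttt = 0
d^2s/dtau^2 = -(Gamma_sss*(5/4)^2 + 2*Gamma_sst*(5/4)*(-9/8) + Gamma_stt*(-9/8)^2) = -1215/512
d^2t/dtau^2 = -(Gamma_tss*(5/4)^2 + 2*Gamma_tst*(5/4)*(-9/8) + Gamma_ttt*(-9/8)^2) = -3/2

Answer: Gamma_sss = 0, Gamma_sst = 0, Gamma_stt = 15/8, Gamma_tss = 0, Gamma_tst = -8/15, Gamma_ttt = 0; accelerations (d^2s/dtau^2, d^2t/dtau^2) = (-1215/512, -3/2)


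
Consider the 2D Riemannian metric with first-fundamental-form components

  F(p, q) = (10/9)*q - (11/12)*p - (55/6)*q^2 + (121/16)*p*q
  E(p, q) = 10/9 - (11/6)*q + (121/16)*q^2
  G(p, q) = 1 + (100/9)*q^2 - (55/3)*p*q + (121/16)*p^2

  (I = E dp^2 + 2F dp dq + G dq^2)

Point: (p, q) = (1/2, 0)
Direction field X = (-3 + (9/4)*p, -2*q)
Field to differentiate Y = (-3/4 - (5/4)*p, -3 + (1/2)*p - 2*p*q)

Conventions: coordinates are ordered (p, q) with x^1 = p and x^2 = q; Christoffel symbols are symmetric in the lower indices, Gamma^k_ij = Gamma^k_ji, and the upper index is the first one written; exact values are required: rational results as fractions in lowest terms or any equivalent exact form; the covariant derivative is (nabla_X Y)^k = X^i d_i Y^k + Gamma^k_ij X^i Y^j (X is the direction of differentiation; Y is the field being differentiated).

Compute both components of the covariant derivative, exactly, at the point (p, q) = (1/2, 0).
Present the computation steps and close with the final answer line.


E = 10/9, F = -11/24, G = 185/64 at the point
E_p = 0, E_q = -11/6, F_p = -11/12, F_q = 1409/288, G_p = 121/16, G_q = -55/6
EG - F^2 = 1729/576;  g^inv = (576/1729) * [[185/64, 11/24], [11/24, 10/9]]
first-kind symbols [ij,l] = (1/2)(d_i g_jl + d_j g_il - d_l g_ij): [pp,p] = E_p/2 = 0, [pp,q] = F_p - E_q/2 = 0, [pq,p] = E_q/2 = -11/12, [pq,q] = G_p/2 = 121/32, [qq,p] = F_q - G_p/2 = 10/9, [qq,q] = G_q/2 = -55/12
Gamma^p_ij = (G*[ij,p] - F*[ij,q])/(EG - F^2), Gamma^q_ij = (E*[ij,q] - F*[ij,p])/(EG - F^2)
Gamma_ppp = 0, Gamma_ppq = -528/1729, Gamma_pqq = 640/1729, Gamma_qpp = 0, Gamma_qpq = 2178/1729, Gamma_qqq = -2640/1729
X = (-15/8, 0), Y = (-11/8, -11/4) at the point

Answer: (nabla_X Y)^p = 42555/55328, (nabla_X Y)^q = 76875/13832


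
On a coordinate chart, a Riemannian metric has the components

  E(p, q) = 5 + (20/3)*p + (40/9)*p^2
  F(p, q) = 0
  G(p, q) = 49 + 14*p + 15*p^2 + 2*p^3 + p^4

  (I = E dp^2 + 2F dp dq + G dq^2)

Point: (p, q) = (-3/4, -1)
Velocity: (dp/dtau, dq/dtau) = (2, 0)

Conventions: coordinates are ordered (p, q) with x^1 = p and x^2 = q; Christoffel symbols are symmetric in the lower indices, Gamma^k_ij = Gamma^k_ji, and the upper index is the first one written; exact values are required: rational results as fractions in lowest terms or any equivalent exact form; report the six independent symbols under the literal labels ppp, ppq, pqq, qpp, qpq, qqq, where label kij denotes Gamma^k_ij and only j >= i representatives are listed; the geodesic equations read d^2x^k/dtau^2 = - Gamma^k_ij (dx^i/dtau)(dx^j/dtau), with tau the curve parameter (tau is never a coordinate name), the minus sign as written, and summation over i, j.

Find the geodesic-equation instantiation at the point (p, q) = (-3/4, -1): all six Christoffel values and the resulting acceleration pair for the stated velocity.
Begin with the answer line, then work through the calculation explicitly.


Answer: Gamma_ppp = 0, Gamma_ppq = 0, Gamma_pqq = 109/80, Gamma_qpp = 0, Gamma_qpq = -8/109, Gamma_qqq = 0; accelerations (d^2p/dtau^2, d^2q/dtau^2) = (0, 0)

E = 5/2, F = 0, G = 11881/256 at the point
E_p = 0, E_q = 0, F_p = 0, F_q = 0, G_p = -109/16, G_q = 0
EG - F^2 = 59405/512;  g^inv = (512/59405) * [[11881/256, 0], [0, 5/2]]
first-kind symbols [ij,l] = (1/2)(d_i g_jl + d_j g_il - d_l g_ij): [pp,p] = E_p/2 = 0, [pp,q] = F_p - E_q/2 = 0, [pq,p] = E_q/2 = 0, [pq,q] = G_p/2 = -109/32, [qq,p] = F_q - G_p/2 = 109/32, [qq,q] = G_q/2 = 0
Gamma^p_ij = (G*[ij,p] - F*[ij,q])/(EG - F^2), Gamma^q_ij = (E*[ij,q] - F*[ij,p])/(EG - F^2)
Gamma_ppp = 0, Gamma_ppq = 0, Gamma_pqq = 109/80, Gamma_qpp = 0, Gamma_qpq = -8/109, Gamma_qqq = 0
d^2p/dtau^2 = -(Gamma_ppp*(2)^2 + 2*Gamma_ppq*(2)*(0) + Gamma_pqq*(0)^2) = 0
d^2q/dtau^2 = -(Gamma_qpp*(2)^2 + 2*Gamma_qpq*(2)*(0) + Gamma_qqq*(0)^2) = 0


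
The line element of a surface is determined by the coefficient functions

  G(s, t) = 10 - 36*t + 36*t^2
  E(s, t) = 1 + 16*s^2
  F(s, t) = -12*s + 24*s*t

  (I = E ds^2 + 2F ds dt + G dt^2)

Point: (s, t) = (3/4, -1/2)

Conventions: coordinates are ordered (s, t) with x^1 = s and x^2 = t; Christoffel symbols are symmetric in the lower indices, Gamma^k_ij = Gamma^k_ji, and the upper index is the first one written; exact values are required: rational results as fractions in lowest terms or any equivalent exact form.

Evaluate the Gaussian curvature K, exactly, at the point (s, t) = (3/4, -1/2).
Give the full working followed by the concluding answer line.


E = 10, F = -18, G = 37, EG - F^2 = 46 at the point
E_s = 24, E_t = 0, F_s = -24, F_t = 18, G_s = 0, G_t = -72
E_tt = 0, F_st = 24, G_ss = 0
K follows from Brioschi's formula, (det M1 - det M2)/(EG - F^2)^2.
M1 = [[-E_tt/2 + F_st - G_ss/2, E_s/2, F_s - E_t/2], [F_t - G_s/2, E, F], [G_t/2, F, G]] = [[24, 12, -24], [18, 10, -18], [-36, -18, 37]]; det M1 = 24
M2 = [[0, E_t/2, G_s/2], [E_t/2, E, F], [G_s/2, F, G]] = [[0, 0, 0], [0, 10, -18], [0, -18, 37]]; det M2 = 0
det M1 - det M2 = 24; K = 24 / (46)^2 = 6/529

Answer: K = 6/529


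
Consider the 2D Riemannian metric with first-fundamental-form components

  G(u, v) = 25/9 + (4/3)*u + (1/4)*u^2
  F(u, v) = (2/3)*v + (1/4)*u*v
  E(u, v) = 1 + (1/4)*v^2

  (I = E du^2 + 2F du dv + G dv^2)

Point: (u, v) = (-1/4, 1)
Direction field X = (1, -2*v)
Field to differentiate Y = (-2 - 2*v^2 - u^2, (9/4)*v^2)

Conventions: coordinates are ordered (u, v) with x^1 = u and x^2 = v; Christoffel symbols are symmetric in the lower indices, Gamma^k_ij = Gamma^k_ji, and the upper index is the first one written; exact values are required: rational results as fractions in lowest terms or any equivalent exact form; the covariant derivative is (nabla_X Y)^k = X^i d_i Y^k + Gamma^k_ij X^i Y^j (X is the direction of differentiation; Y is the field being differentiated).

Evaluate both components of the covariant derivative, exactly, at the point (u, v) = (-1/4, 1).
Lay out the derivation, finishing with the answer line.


E = 5/4, F = 29/48, G = 1417/576 at the point
E_u = 0, E_v = 1/2, F_u = 1/4, F_v = 29/48, G_u = 29/24, G_v = 0
EG - F^2 = 1561/576;  g^inv = (576/1561) * [[1417/576, -29/48], [-29/48, 5/4]]
first-kind symbols [ij,l] = (1/2)(d_i g_jl + d_j g_il - d_l g_ij): [uu,u] = E_u/2 = 0, [uu,v] = F_u - E_v/2 = 0, [uv,u] = E_v/2 = 1/4, [uv,v] = G_u/2 = 29/48, [vv,u] = F_v - G_u/2 = 0, [vv,v] = G_v/2 = 0
Gamma^u_ij = (G*[ij,u] - F*[ij,v])/(EG - F^2), Gamma^v_ij = (E*[ij,v] - F*[ij,u])/(EG - F^2)
Gamma_uuu = 0, Gamma_uuv = 144/1561, Gamma_uvv = 0, Gamma_vuu = 0, Gamma_vuv = 348/1561, Gamma_vvv = 0
X = (1, -2), Y = (-65/16, 9/4) at the point

Answer: (nabla_X Y)^u = 29525/3122, (nabla_X Y)^v = -20877/3122


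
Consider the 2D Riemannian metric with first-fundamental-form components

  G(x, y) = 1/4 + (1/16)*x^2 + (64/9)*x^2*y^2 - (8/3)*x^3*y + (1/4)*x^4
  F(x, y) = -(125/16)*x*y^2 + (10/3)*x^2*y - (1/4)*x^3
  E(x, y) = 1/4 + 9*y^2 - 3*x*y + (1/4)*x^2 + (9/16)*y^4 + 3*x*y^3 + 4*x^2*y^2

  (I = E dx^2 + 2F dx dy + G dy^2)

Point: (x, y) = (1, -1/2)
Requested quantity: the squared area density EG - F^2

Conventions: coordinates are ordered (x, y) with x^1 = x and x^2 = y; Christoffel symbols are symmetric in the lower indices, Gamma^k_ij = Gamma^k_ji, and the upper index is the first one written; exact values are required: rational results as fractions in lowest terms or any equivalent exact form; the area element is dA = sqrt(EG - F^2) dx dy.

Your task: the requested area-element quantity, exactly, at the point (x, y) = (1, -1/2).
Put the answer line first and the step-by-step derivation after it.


Answer: EG - F^2 = 14113/4608

E = 1257/256, F = -743/192, G = 529/144; EG - F^2 = 14113/4608


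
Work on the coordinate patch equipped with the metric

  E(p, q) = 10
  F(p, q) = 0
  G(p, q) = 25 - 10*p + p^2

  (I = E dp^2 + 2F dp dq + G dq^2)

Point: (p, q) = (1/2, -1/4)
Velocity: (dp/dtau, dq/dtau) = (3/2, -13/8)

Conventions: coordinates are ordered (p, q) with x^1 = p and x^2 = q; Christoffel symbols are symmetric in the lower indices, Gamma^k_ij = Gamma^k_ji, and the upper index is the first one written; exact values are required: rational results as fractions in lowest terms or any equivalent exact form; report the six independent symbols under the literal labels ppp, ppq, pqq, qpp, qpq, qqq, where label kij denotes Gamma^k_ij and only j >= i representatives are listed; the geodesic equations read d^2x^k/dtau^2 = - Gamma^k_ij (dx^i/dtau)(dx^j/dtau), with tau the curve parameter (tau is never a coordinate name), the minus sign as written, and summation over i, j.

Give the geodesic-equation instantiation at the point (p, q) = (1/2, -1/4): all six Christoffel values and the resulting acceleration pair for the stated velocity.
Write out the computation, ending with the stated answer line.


E = 10, F = 0, G = 81/4 at the point
E_p = 0, E_q = 0, F_p = 0, F_q = 0, G_p = -9, G_q = 0
EG - F^2 = 405/2;  g^inv = (2/405) * [[81/4, 0], [0, 10]]
first-kind symbols [ij,l] = (1/2)(d_i g_jl + d_j g_il - d_l g_ij): [pp,p] = E_p/2 = 0, [pp,q] = F_p - E_q/2 = 0, [pq,p] = E_q/2 = 0, [pq,q] = G_p/2 = -9/2, [qq,p] = F_q - G_p/2 = 9/2, [qq,q] = G_q/2 = 0
Gamma^p_ij = (G*[ij,p] - F*[ij,q])/(EG - F^2), Gamma^q_ij = (E*[ij,q] - F*[ij,p])/(EG - F^2)
Gamma_ppp = 0, Gamma_ppq = 0, Gamma_pqq = 9/20, Gamma_qpp = 0, Gamma_qpq = -2/9, Gamma_qqq = 0
d^2p/dtau^2 = -(Gamma_ppp*(3/2)^2 + 2*Gamma_ppq*(3/2)*(-13/8) + Gamma_pqq*(-13/8)^2) = -1521/1280
d^2q/dtau^2 = -(Gamma_qpp*(3/2)^2 + 2*Gamma_qpq*(3/2)*(-13/8) + Gamma_qqq*(-13/8)^2) = -13/12

Answer: Gamma_ppp = 0, Gamma_ppq = 0, Gamma_pqq = 9/20, Gamma_qpp = 0, Gamma_qpq = -2/9, Gamma_qqq = 0; accelerations (d^2p/dtau^2, d^2q/dtau^2) = (-1521/1280, -13/12)


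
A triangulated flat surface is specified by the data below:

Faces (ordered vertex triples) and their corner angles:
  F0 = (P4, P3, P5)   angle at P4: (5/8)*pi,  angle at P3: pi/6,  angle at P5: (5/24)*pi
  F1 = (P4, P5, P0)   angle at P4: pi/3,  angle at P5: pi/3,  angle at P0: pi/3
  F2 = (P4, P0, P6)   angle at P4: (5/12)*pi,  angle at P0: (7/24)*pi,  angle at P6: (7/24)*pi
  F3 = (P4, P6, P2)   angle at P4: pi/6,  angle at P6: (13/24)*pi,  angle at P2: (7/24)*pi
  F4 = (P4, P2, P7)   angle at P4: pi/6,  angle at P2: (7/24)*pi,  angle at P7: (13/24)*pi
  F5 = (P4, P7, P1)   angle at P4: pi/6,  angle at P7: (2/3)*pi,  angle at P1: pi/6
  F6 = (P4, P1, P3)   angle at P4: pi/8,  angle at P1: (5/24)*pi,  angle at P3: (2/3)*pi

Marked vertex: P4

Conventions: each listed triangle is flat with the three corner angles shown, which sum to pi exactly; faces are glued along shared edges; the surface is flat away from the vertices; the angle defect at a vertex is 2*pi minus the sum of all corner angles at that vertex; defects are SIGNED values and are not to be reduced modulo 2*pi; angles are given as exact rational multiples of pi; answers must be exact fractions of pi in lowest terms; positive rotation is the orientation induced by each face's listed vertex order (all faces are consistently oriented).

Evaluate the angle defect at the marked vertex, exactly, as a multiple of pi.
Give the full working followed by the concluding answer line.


Sum of corner angles at P4: 2*pi
defect = 2*pi - 2*pi

Answer: defect(P4) = 0


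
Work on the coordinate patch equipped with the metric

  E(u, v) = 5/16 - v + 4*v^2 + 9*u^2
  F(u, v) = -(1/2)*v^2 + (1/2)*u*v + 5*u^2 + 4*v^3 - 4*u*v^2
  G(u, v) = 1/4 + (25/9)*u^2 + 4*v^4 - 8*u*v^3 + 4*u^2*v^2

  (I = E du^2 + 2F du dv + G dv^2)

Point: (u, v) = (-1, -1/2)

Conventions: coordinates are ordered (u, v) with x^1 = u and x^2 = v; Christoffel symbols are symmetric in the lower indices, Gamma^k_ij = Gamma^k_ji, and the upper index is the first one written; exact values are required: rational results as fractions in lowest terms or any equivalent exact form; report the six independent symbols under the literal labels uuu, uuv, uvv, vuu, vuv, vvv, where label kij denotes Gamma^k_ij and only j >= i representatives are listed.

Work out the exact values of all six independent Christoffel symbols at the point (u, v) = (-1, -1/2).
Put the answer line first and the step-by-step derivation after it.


Answer: Gamma_uuu = 11358/2189, Gamma_uuv = 5900/2189, Gamma_uvv = 38704/19701, Gamma_vuu = -25335/2189, Gamma_vuv = -12314/2189, Gamma_vvv = -7380/2189

E = 173/16, F = 45/8, G = 59/18 at the point
E_u = -18, E_v = -5, F_u = -45/4, F_v = -1, G_u = -59/9, G_v = 0
EG - F^2 = 2189/576;  g^inv = (576/2189) * [[59/18, -45/8], [-45/8, 173/16]]
first-kind symbols [ij,l] = (1/2)(d_i g_jl + d_j g_il - d_l g_ij): [uu,u] = E_u/2 = -9, [uu,v] = F_u - E_v/2 = -35/4, [uv,u] = E_v/2 = -5/2, [uv,v] = G_u/2 = -59/18, [vv,u] = F_v - G_u/2 = 41/18, [vv,v] = G_v/2 = 0
Gamma^u_ij = (G*[ij,u] - F*[ij,v])/(EG - F^2), Gamma^v_ij = (E*[ij,v] - F*[ij,u])/(EG - F^2)


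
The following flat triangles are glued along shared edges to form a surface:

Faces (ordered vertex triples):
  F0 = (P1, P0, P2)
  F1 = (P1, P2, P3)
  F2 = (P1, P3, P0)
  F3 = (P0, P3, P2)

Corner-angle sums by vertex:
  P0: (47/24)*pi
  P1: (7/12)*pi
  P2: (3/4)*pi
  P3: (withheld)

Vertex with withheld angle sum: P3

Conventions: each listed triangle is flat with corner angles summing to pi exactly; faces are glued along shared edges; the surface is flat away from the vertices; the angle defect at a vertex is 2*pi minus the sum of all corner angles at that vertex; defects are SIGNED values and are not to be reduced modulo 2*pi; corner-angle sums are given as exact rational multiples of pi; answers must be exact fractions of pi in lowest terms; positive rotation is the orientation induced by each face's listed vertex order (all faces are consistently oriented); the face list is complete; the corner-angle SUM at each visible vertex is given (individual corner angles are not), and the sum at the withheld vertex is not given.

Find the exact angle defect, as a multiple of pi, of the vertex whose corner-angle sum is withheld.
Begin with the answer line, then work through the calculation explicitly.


Answer: defect(P3) = (31/24)*pi

V = 4, E = 6, F = 4; chi = V - E + F = 2
Gauss-Bonnet: total defect = 2*pi*chi = 4*pi; visible defects sum to (65/24)*pi


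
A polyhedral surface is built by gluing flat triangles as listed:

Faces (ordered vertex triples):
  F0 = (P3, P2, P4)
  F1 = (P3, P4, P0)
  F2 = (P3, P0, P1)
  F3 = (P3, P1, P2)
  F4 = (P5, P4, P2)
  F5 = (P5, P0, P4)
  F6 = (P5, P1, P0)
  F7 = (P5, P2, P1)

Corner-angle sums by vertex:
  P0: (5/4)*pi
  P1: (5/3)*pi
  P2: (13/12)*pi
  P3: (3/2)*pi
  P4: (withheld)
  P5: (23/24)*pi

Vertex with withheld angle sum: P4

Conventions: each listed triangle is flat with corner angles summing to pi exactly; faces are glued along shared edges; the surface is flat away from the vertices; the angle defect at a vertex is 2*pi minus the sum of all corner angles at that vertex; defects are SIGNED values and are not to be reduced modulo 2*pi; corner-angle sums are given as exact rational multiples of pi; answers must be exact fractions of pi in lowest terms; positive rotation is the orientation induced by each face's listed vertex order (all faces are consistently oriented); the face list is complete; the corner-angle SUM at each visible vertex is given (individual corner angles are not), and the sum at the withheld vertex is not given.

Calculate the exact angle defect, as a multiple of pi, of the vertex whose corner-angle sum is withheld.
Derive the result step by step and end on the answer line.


V = 6, E = 12, F = 8; chi = V - E + F = 2
Gauss-Bonnet: total defect = 2*pi*chi = 4*pi; visible defects sum to (85/24)*pi

Answer: defect(P4) = (11/24)*pi


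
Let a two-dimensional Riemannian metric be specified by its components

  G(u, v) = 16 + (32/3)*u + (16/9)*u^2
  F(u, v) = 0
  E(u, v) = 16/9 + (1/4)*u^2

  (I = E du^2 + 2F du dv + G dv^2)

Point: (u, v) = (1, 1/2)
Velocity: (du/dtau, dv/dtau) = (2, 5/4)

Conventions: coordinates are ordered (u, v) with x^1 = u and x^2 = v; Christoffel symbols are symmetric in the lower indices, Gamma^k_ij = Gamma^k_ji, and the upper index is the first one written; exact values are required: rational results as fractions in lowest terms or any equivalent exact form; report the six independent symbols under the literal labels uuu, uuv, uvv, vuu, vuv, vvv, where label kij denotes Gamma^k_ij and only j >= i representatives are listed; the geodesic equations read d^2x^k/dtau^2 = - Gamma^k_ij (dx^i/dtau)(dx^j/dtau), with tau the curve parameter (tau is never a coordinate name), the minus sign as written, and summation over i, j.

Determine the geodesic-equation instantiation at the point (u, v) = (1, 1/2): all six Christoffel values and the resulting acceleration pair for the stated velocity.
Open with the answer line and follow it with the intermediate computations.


Answer: Gamma_uuu = 9/73, Gamma_uuv = 0, Gamma_uvv = -256/73, Gamma_vuu = 0, Gamma_vuv = 1/4, Gamma_vvv = 0; accelerations (d^2u/dtau^2, d^2v/dtau^2) = (364/73, -5/4)

E = 73/36, F = 0, G = 256/9 at the point
E_u = 1/2, E_v = 0, F_u = 0, F_v = 0, G_u = 128/9, G_v = 0
EG - F^2 = 4672/81;  g^inv = (81/4672) * [[256/9, 0], [0, 73/36]]
first-kind symbols [ij,l] = (1/2)(d_i g_jl + d_j g_il - d_l g_ij): [uu,u] = E_u/2 = 1/4, [uu,v] = F_u - E_v/2 = 0, [uv,u] = E_v/2 = 0, [uv,v] = G_u/2 = 64/9, [vv,u] = F_v - G_u/2 = -64/9, [vv,v] = G_v/2 = 0
Gamma^u_ij = (G*[ij,u] - F*[ij,v])/(EG - F^2), Gamma^v_ij = (E*[ij,v] - F*[ij,u])/(EG - F^2)
Gamma_uuu = 9/73, Gamma_uuv = 0, Gamma_uvv = -256/73, Gamma_vuu = 0, Gamma_vuv = 1/4, Gamma_vvv = 0
d^2u/dtau^2 = -(Gamma_uuu*(2)^2 + 2*Gamma_uuv*(2)*(5/4) + Gamma_uvv*(5/4)^2) = 364/73
d^2v/dtau^2 = -(Gamma_vuu*(2)^2 + 2*Gamma_vuv*(2)*(5/4) + Gamma_vvv*(5/4)^2) = -5/4


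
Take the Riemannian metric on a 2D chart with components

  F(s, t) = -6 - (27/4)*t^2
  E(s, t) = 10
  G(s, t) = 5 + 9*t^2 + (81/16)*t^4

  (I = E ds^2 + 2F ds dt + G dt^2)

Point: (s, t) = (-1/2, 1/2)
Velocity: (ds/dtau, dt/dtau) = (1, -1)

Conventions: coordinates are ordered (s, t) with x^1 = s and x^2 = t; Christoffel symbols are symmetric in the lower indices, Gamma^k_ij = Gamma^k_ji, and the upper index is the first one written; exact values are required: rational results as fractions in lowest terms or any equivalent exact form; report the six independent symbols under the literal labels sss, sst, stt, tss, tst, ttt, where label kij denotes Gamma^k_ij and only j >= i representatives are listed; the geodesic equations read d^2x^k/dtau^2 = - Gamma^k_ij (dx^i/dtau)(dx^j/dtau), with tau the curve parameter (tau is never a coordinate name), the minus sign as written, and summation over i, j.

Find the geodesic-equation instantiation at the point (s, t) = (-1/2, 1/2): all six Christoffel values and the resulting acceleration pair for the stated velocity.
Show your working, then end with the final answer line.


E = 10, F = -123/16, G = 1937/256 at the point
E_s = 0, E_t = 0, F_s = 0, F_t = -27/4, G_s = 0, G_t = 369/32
EG - F^2 = 4241/256;  g^inv = (256/4241) * [[1937/256, 123/16], [123/16, 10]]
first-kind symbols [ij,l] = (1/2)(d_i g_jl + d_j g_il - d_l g_ij): [ss,s] = E_s/2 = 0, [ss,t] = F_s - E_t/2 = 0, [st,s] = E_t/2 = 0, [st,t] = G_s/2 = 0, [tt,s] = F_t - G_s/2 = -27/4, [tt,t] = G_t/2 = 369/64
Gamma^s_ij = (G*[ij,s] - F*[ij,t])/(EG - F^2), Gamma^t_ij = (E*[ij,t] - F*[ij,s])/(EG - F^2)
Gamma_sss = 0, Gamma_sst = 0, Gamma_stt = -1728/4241, Gamma_tss = 0, Gamma_tst = 0, Gamma_ttt = 1476/4241
d^2s/dtau^2 = -(Gamma_sss*(1)^2 + 2*Gamma_sst*(1)*(-1) + Gamma_stt*(-1)^2) = 1728/4241
d^2t/dtau^2 = -(Gamma_tss*(1)^2 + 2*Gamma_tst*(1)*(-1) + Gamma_ttt*(-1)^2) = -1476/4241

Answer: Gamma_sss = 0, Gamma_sst = 0, Gamma_stt = -1728/4241, Gamma_tss = 0, Gamma_tst = 0, Gamma_ttt = 1476/4241; accelerations (d^2s/dtau^2, d^2t/dtau^2) = (1728/4241, -1476/4241)


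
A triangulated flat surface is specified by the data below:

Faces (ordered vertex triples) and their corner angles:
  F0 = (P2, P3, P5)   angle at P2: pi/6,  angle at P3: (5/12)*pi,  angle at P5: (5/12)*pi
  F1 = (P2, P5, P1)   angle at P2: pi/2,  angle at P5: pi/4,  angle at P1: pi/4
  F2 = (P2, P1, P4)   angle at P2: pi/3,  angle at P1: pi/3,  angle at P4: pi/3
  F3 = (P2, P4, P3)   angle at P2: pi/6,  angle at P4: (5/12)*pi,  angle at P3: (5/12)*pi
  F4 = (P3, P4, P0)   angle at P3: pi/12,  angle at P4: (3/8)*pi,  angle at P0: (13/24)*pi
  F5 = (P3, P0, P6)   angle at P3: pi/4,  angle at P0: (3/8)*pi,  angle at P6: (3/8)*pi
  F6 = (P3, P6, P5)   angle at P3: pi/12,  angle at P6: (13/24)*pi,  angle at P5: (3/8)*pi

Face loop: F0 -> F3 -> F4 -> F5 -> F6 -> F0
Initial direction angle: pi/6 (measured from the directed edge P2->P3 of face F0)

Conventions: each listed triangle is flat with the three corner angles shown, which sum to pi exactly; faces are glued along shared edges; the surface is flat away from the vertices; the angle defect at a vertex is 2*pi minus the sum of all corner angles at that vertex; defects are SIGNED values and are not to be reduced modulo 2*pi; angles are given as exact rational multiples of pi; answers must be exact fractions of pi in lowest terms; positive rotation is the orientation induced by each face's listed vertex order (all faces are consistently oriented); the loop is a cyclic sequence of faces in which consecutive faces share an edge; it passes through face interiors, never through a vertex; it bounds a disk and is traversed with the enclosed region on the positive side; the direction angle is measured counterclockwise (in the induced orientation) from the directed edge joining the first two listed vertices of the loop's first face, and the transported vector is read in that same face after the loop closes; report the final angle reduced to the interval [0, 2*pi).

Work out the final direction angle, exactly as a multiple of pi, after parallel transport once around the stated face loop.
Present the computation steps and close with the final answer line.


enclosed vertex P3: corner angles sum to (5/4)*pi, defect = 2*pi - (5/4)*pi = (3/4)*pi
final direction = starting direction + enclosed defect total, reduced mod 2*pi (induced orientation)
final angle = pi/6 + (3/4)*pi = (11/12)*pi (mod 2*pi)

Answer: final direction angle = (11/12)*pi


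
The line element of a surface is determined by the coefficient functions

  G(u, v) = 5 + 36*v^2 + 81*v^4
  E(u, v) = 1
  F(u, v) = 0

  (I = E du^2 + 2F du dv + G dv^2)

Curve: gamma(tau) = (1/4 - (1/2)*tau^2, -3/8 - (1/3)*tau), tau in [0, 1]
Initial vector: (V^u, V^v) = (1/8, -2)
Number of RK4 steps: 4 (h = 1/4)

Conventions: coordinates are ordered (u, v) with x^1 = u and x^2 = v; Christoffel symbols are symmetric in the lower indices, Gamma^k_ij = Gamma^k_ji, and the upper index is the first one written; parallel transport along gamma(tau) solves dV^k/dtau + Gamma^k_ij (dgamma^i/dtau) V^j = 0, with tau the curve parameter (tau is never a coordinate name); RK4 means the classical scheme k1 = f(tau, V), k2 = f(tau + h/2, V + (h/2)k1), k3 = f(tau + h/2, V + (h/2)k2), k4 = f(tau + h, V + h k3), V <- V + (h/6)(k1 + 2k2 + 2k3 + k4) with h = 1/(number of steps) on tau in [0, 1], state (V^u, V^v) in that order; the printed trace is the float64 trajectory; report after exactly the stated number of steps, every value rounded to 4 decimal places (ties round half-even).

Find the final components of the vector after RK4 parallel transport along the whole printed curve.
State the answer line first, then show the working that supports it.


Answer: V^u = 0.1250, V^v = -1.0362

gamma'(tau) = (-tau, -1/3); f(tau, V)^k = -Gamma^k_ij(gamma(tau)) gamma'^i(tau) V^j; h = 1/4; intermediate values shown to 6 dp
curve data and Christoffel symbols at the stage parameters:
  tau = 0.000000: gamma = (0.250000, -0.375000), gamma' = (0.000000, -0.333333); Gamma_uuu = 0.000000, Gamma_uuv = 0.000000, Gamma_uvv = 0.000000, Gamma_vuu = 0.000000, Gamma_vuv = 0.000000, Gamma_vvv = -1.889780
  tau = 0.125000: gamma = (0.242188, -0.416667), gamma' = (-0.125000, -0.333333); Gamma_uuu = 0.000000, Gamma_uuv = 0.000000, Gamma_uvv = 0.000000, Gamma_vuu = 0.000000, Gamma_vuv = 0.000000, Gamma_vvv = -1.951498
  tau = 0.250000: gamma = (0.218750, -0.458333), gamma' = (-0.250000, -0.333333); Gamma_uuu = 0.000000, Gamma_uuv = 0.000000, Gamma_uvv = 0.000000, Gamma_vuu = 0.000000, Gamma_vuv = 0.000000, Gamma_vvv = -1.989077
  tau = 0.375000: gamma = (0.179688, -0.500000), gamma' = (-0.375000, -0.333333); Gamma_uuu = 0.000000, Gamma_uuv = 0.000000, Gamma_uvv = 0.000000, Gamma_vuu = 0.000000, Gamma_vuv = 0.000000, Gamma_vvv = -2.006557
  tau = 0.500000: gamma = (0.125000, -0.541667), gamma' = (-0.500000, -0.333333); Gamma_uuu = 0.000000, Gamma_uuv = 0.000000, Gamma_uvv = 0.000000, Gamma_vuu = 0.000000, Gamma_vuv = 0.000000, Gamma_vvv = -2.007779
  tau = 0.625000: gamma = (0.054688, -0.583333), gamma' = (-0.625000, -0.333333); Gamma_uuu = 0.000000, Gamma_uuv = 0.000000, Gamma_uvv = 0.000000, Gamma_vuu = 0.000000, Gamma_vuv = 0.000000, Gamma_vvv = -1.996186
  tau = 0.750000: gamma = (-0.031250, -0.625000), gamma' = (-0.750000, -0.333333); Gamma_uuu = 0.000000, Gamma_uuv = 0.000000, Gamma_uvv = 0.000000, Gamma_vuu = 0.000000, Gamma_vuv = 0.000000, Gamma_vvv = -1.974748
  tau = 0.875000: gamma = (-0.132812, -0.666667), gamma' = (-0.875000, -0.333333); Gamma_uuu = 0.000000, Gamma_uuv = 0.000000, Gamma_uvv = 0.000000, Gamma_vuu = 0.000000, Gamma_vuv = 0.000000, Gamma_vvv = -1.945946
  tau = 1.000000: gamma = (-0.250000, -0.708333), gamma' = (-1.000000, -0.333333); Gamma_uuu = 0.000000, Gamma_uuv = 0.000000, Gamma_uvv = 0.000000, Gamma_vuu = 0.000000, Gamma_vuv = 0.000000, Gamma_vvv = -1.911802
step 0: V^u = 0.1250, V^v = -2.0000
step 1: k1 = (0.000000, 1.259853), k2 = (0.000000, 1.198557), k3 = (0.000000, 1.203541), k4 = (0.000000, 1.126556); V <- V + (h/6)(k1 + 2k2 + 2k3 + k4): V^u = 0.1250, V^v = -1.7004
step 2: k1 = (0.000000, 1.127403), k2 = (0.000000, 1.043053), k3 = (0.000000, 1.050105), k4 = (0.000000, 0.962305); V <- V + (h/6)(k1 + 2k2 + 2k3 + k4): V^u = 0.1250, V^v = -1.4389
step 3: k1 = (0.000000, 0.962991), k2 = (0.000000, 0.877335), k3 = (0.000000, 0.884459), k4 = (0.000000, 0.801600); V <- V + (h/6)(k1 + 2k2 + 2k3 + k4): V^u = 0.1250, V^v = -1.2185
step 4: k1 = (0.000000, 0.802110), k2 = (0.000000, 0.725375), k3 = (0.000000, 0.731596), k4 = (0.000000, 0.659986); V <- V + (h/6)(k1 + 2k2 + 2k3 + k4): V^u = 0.1250, V^v = -1.0362


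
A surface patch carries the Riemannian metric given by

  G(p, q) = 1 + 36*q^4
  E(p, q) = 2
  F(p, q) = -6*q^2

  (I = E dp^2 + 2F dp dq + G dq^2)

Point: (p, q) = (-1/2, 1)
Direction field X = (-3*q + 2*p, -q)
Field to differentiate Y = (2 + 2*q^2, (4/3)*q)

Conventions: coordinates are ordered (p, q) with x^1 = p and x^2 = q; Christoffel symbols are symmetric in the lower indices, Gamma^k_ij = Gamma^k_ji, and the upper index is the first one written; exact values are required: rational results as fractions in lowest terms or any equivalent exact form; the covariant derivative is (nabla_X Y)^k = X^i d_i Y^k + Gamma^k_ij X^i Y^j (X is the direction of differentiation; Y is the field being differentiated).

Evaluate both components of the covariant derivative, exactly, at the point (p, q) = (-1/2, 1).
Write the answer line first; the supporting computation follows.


Answer: (nabla_X Y)^p = -68/19, (nabla_X Y)^q = -220/57

E = 2, F = -6, G = 37 at the point
E_p = 0, E_q = 0, F_p = 0, F_q = -12, G_p = 0, G_q = 144
EG - F^2 = 38;  g^inv = (1/38) * [[37, 6], [6, 2]]
first-kind symbols [ij,l] = (1/2)(d_i g_jl + d_j g_il - d_l g_ij): [pp,p] = E_p/2 = 0, [pp,q] = F_p - E_q/2 = 0, [pq,p] = E_q/2 = 0, [pq,q] = G_p/2 = 0, [qq,p] = F_q - G_p/2 = -12, [qq,q] = G_q/2 = 72
Gamma^p_ij = (G*[ij,p] - F*[ij,q])/(EG - F^2), Gamma^q_ij = (E*[ij,q] - F*[ij,p])/(EG - F^2)
Gamma_ppp = 0, Gamma_ppq = 0, Gamma_pqq = -6/19, Gamma_qpp = 0, Gamma_qpq = 0, Gamma_qqq = 36/19
X = (-4, -1), Y = (4, 4/3) at the point


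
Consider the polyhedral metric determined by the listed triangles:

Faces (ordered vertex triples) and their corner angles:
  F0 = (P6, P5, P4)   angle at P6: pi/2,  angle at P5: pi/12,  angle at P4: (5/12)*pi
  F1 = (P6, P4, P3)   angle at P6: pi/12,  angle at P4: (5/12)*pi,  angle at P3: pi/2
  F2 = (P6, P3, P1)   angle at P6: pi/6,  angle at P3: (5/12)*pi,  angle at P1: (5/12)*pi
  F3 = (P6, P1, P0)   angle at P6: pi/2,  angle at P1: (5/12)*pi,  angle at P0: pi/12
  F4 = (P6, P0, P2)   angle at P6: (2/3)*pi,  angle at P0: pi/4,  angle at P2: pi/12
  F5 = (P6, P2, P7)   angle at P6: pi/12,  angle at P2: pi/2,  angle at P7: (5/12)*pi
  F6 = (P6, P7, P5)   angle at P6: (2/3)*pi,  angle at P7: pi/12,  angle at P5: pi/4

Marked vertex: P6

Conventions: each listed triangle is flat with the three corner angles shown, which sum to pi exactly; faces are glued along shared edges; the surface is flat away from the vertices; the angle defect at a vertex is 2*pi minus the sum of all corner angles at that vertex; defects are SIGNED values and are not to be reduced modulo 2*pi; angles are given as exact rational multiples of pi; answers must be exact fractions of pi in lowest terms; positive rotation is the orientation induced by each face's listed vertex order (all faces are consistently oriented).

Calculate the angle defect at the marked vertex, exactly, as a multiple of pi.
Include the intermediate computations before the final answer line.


Sum of corner angles at P6: (8/3)*pi
defect = 2*pi - (8/3)*pi

Answer: defect(P6) = (-2/3)*pi


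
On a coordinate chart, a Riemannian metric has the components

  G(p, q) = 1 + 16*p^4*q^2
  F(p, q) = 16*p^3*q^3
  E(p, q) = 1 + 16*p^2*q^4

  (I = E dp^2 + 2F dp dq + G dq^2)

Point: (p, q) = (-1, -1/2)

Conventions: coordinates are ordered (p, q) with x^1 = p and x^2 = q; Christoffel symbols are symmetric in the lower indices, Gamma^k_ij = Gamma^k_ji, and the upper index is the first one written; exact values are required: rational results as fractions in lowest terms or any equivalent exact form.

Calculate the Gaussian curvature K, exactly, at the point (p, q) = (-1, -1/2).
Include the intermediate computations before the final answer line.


E = 2, F = 2, G = 5, EG - F^2 = 6 at the point
E_p = -2, E_q = -8, F_p = -6, F_q = -12, G_p = -16, G_q = -16
E_qq = 48, F_pq = 36, G_pp = 48
Evaluate Brioschi's two determinant matrices M1, M2 and divide by (EG - F^2)^2.
M1 = [[-E_qq/2 + F_pq - G_pp/2, E_p/2, F_p - E_q/2], [F_q - G_p/2, E, F], [G_q/2, F, G]] = [[-12, -1, -2], [-4, 2, 2], [-8, 2, 5]]; det M1 = -92
M2 = [[0, E_q/2, G_p/2], [E_q/2, E, F], [G_p/2, F, G]] = [[0, -4, -8], [-4, 2, 2], [-8, 2, 5]]; det M2 = -80
det M1 - det M2 = -12; K = -12 / (6)^2 = -1/3

Answer: K = -1/3


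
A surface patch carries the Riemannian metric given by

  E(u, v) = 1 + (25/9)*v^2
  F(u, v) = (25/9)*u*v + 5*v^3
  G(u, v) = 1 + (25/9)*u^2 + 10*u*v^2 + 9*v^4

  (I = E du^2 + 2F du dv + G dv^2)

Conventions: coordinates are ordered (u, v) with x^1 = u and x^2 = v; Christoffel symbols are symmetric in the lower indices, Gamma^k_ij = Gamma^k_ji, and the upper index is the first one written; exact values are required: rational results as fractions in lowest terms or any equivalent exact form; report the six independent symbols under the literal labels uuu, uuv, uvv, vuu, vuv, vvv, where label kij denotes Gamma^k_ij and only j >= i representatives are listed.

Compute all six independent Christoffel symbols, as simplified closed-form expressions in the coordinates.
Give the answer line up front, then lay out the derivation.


Answer: Gamma_uuu = 0, Gamma_uuv = 25*v/(25*u^2 + 90*u*v^2 + 81*v^4 + 25*v^2 + 9), Gamma_uvv = 90*v^2/(25*u^2 + 90*u*v^2 + 81*v^4 + 25*v^2 + 9), Gamma_vuu = 0, Gamma_vuv = (25*u + 45*v^2)/(25*u^2 + 90*u*v^2 + 81*v^4 + 25*v^2 + 9), Gamma_vvv = (90*u*v + 162*v^3)/(25*u^2 + 90*u*v^2 + 81*v^4 + 25*v^2 + 9)

E = 1 + (25/9)*v^2; F = (25/9)*u*v + 5*v^3; G = 1 + (25/9)*u^2 + 10*u*v^2 + 9*v^4
Gamma^k_ij = (1/2) g^{kl} (d_i g_jl + d_j g_il - d_l g_ij), with g^inv = (1/(EG-F^2)) [[G, -F], [-F, E]]
first partials: E_u = 0, E_v = (50/9)*v, F_u = (25/9)*v, F_v = (25/9)*u + 15*v^2, G_u = (50/9)*u + 10*v^2, G_v = 20*u*v + 36*v^3
D = EG - F^2 = 1 + (25/9)*v^2 + (25/9)*u^2 + 10*u*v^2 + 9*v^4
expanded: Gamma^u_uu = (G E_u - 2F F_u + F E_v)/(2D), Gamma^u_uv = (G E_v - F G_u)/(2D), Gamma^u_vv = (2G F_v - G G_u - F G_v)/(2D), Gamma^v_uu = (2E F_u - E E_v - F E_u)/(2D), Gamma^v_uv = (E G_u - F E_v)/(2D), Gamma^v_vv = (E G_v - 2F F_v + F G_u)/(2D); substitute and cancel common factors


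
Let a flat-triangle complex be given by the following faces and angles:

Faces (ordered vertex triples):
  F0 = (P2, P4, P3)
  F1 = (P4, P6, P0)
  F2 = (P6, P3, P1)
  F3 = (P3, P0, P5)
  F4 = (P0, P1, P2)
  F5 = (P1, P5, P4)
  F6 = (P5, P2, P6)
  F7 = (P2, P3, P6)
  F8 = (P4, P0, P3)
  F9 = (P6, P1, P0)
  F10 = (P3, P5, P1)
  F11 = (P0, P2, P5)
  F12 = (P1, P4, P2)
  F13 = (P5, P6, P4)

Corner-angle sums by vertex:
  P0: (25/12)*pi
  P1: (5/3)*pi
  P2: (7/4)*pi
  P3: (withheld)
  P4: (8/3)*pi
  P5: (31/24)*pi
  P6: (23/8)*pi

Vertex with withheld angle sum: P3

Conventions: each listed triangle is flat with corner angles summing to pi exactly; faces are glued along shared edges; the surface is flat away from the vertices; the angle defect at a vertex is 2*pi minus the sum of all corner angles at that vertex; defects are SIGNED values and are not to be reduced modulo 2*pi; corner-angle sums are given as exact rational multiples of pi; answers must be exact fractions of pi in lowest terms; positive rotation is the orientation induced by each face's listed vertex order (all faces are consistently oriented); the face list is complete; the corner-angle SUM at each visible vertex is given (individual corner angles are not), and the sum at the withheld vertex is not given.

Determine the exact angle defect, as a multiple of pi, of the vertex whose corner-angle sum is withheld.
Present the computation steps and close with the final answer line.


V = 7, E = 21, F = 14; chi = V - E + F = 0
Gauss-Bonnet: total defect = 2*pi*chi = 0; visible defects sum to -pi/3

Answer: defect(P3) = pi/3


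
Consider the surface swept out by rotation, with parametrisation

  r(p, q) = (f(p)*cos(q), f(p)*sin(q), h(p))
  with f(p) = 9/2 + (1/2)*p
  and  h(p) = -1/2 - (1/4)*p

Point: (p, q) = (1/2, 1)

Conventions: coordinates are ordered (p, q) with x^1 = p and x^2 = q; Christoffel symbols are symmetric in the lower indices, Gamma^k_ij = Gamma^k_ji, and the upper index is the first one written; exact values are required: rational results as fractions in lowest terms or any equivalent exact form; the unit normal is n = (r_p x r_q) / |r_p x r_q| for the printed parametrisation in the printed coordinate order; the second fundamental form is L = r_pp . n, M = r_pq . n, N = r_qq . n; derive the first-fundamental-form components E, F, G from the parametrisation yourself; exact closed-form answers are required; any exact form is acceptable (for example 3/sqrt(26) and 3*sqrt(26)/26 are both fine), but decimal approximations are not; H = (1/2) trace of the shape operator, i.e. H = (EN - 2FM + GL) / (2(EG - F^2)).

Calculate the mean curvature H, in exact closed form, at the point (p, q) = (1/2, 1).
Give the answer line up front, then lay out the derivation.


Answer: H = -2*sqrt(5)/95

f = 19/4, f' = 1/2, f'' = 0, h' = -1/4, h'' = 0
E = 5/16, F = 0, G = 361/16; answer radicand W^2 = 5/16
unnormalised second-form numerators: l = 0, m = 0, n = -19/16; L = l/sqrt(5/16), and similarly M = m/sqrt(W^2), N = n/sqrt(W^2)
H = (E*n - 2*F*m + G*l) / (2*(EG - F^2)*sqrt(W^2)); E*n - 2*F*m + G*l = -95/256, EG - F^2 = 1805/256, so H = (-1/38)/sqrt(5/16)


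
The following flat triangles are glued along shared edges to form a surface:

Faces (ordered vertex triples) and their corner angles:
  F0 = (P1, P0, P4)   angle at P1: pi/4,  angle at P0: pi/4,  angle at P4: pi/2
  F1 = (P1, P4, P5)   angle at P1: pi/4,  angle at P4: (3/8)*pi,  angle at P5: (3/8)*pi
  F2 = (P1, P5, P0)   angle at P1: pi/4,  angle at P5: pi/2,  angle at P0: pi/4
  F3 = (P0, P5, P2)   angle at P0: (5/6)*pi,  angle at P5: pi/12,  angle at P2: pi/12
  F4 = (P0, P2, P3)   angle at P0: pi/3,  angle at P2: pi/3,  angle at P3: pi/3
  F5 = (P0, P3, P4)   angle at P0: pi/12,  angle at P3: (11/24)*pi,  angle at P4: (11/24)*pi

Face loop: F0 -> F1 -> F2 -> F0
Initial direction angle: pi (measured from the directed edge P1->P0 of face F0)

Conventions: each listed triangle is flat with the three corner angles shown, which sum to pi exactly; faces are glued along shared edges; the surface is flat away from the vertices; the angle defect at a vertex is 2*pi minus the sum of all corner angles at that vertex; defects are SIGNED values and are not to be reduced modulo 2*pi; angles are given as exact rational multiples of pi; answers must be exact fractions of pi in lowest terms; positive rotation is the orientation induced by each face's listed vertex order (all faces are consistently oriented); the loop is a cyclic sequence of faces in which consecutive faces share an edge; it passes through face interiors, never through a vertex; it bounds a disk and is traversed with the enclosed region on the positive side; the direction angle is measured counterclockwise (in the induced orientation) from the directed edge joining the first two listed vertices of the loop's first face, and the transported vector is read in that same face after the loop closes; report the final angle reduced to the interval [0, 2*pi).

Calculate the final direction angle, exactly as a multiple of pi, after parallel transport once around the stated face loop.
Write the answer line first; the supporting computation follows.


Answer: final direction angle = pi/4

enclosed vertex P1: corner angles sum to (3/4)*pi, defect = 2*pi - (3/4)*pi = (5/4)*pi
the final direction is the initial angle plus the enclosed defects, taken mod 2*pi in the induced orientation
final angle = pi + (5/4)*pi = pi/4 (mod 2*pi)


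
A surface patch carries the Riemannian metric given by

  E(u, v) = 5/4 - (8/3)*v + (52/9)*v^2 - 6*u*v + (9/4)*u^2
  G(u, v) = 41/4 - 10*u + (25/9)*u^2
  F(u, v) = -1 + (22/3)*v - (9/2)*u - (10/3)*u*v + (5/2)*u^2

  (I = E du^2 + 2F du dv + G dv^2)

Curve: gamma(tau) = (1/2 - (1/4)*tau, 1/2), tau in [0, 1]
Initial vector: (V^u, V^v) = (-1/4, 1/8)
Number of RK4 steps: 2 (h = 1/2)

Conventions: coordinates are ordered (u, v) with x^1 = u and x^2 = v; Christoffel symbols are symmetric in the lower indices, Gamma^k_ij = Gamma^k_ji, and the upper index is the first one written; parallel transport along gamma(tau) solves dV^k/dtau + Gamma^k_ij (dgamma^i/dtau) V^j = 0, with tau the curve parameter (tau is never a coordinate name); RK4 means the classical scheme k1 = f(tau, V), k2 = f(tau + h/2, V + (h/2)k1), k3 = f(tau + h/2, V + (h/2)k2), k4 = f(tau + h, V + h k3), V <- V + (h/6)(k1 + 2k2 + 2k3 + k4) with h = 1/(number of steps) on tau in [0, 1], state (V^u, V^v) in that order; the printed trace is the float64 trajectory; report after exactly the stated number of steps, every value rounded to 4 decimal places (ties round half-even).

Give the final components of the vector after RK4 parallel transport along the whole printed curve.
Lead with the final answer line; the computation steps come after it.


Answer: V^u = -0.1745, V^v = 0.1346

gamma'(tau) = (-1/4, 0); f(tau, V)^k = -Gamma^k_ij(gamma(tau)) gamma'^i(tau) V^j; h = 1/2; intermediate values shown to 6 dp
curve data and Christoffel symbols at the stage parameters:
  tau = 0.000000: gamma = (0.500000, 0.500000), gamma' = (-0.250000, 0.000000); Gamma_uuu = -0.587419, Gamma_uuv = 0.437446, Gamma_uvv = 22.285759, Gamma_vuu = -0.605581, Gamma_vuv = -0.622808, Gamma_vvv = -0.781043
  tau = 0.250000: gamma = (0.437500, 0.500000), gamma' = (-0.250000, 0.000000); Gamma_uuu = -0.492939, Gamma_uuv = 1.132185, Gamma_uvv = 21.559449, Gamma_vuu = -0.624621, Gamma_vuv = -0.669786, Gamma_vvv = -1.505116
  tau = 0.500000: gamma = (0.375000, 0.500000), gamma' = (-0.250000, 0.000000); Gamma_uuu = -0.359418, Gamma_uuv = 1.740729, Gamma_uvv = 20.909794, Gamma_vuu = -0.648500, Gamma_vuv = -0.752735, Gamma_vvv = -2.141555
  tau = 0.750000: gamma = (0.312500, 0.500000), gamma' = (-0.250000, 0.000000); Gamma_uuu = -0.199620, Gamma_uuv = 2.278276, Gamma_uvv = 20.338766, Gamma_vuu = -0.679512, Gamma_vuv = -0.861670, Gamma_vvv = -2.705112
  tau = 1.000000: gamma = (0.250000, 0.500000), gamma' = (-0.250000, 0.000000); Gamma_uuu = -0.022431, Gamma_uuv = 2.757771, Gamma_uvv = 19.842813, Gamma_vuu = -0.718546, Gamma_vuv = -0.989315, Gamma_vvv = -3.208588
step 0: V^u = -0.2500, V^v = 0.1250
step 1: k1 = (0.050384, 0.018386), k2 = (0.065938, 0.015371), k3 = (0.065246, 0.014890), k4 = (0.077170, 0.010318); V <- V + (h/6)(k1 + 2k2 + 2k3 + k4): V^u = -0.2175, V^v = 0.1324
step 2: k1 = (0.077178, 0.010341), k2 = (0.086795, 0.004586), k3 = (0.085856, 0.004487), k4 = (0.093833, -0.001949); V <- V + (h/6)(k1 + 2k2 + 2k3 + k4): V^u = -0.1745, V^v = 0.1346
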